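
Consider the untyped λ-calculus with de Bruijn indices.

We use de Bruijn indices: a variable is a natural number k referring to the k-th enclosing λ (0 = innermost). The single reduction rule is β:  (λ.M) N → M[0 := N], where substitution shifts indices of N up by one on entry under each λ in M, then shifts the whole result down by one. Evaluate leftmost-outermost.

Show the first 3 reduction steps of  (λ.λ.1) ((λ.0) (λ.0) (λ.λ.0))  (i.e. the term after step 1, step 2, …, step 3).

  start: (λ.λ.1) ((λ.0) (λ.0) (λ.λ.0))
  step 1: λ.(λ.0) (λ.0) (λ.λ.0)
  step 2: λ.(λ.0) (λ.λ.0)
  step 3: λ.λ.λ.0

Answer: after 3 steps: λ.λ.λ.0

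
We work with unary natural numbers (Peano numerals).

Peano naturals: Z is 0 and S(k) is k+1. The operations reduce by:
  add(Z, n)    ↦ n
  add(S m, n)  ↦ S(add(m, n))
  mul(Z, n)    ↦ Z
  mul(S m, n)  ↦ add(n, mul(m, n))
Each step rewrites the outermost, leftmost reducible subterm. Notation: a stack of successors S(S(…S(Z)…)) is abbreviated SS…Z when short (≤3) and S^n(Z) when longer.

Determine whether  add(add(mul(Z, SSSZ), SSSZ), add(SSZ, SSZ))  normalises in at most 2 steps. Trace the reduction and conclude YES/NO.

  start: add(add(mul(Z, SSSZ), SSSZ), add(SSZ, SSZ))
  [1] add(add(Z, SSSZ), add(SSZ, SSZ))
  [2] add(SSSZ, add(SSZ, SSZ))

Answer: NO — after 2 steps the term is add(SSSZ, add(SSZ, SSZ)), not yet normal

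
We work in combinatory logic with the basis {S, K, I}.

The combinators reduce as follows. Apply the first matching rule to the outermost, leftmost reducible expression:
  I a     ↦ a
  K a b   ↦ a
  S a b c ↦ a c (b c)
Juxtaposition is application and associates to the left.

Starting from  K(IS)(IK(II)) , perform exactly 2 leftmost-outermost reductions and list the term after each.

Answer: after 2 steps: S

Reduction:
  start: K(IS)(IK(II))
  step 1: IS
  step 2: S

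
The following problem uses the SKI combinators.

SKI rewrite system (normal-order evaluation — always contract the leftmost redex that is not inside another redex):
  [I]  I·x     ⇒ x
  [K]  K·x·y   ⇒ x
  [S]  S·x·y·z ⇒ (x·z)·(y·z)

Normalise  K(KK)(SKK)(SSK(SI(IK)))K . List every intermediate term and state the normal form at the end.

Answer: normal form = KK  (in 2 steps)

Reduction:
  start: K(KK)(SKK)(SSK(SI(IK)))K
  step 1: KK(SSK(SI(IK)))K
  step 2: KK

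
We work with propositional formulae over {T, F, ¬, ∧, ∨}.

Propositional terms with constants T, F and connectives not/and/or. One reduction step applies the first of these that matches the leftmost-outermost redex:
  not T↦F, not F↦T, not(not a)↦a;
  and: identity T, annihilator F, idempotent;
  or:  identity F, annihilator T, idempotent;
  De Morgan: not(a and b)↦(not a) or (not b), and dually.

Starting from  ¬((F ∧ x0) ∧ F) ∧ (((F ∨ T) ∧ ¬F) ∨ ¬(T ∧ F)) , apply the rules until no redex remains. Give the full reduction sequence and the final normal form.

Answer: normal form = T  (in 10 steps)

Reduction:
  start: ¬((F ∧ x0) ∧ F) ∧ (((F ∨ T) ∧ ¬F) ∨ ¬(T ∧ F))
  [1] (¬(F ∧ x0) ∨ ¬F) ∧ (((F ∨ T) ∧ ¬F) ∨ ¬(T ∧ F))
  [2] ((¬F ∨ ¬x0) ∨ ¬F) ∧ (((F ∨ T) ∧ ¬F) ∨ ¬(T ∧ F))
  [3] ((T ∨ ¬x0) ∨ ¬F) ∧ (((F ∨ T) ∧ ¬F) ∨ ¬(T ∧ F))
  [4] (T ∨ ¬F) ∧ (((F ∨ T) ∧ ¬F) ∨ ¬(T ∧ F))
  [5] T ∧ (((F ∨ T) ∧ ¬F) ∨ ¬(T ∧ F))
  [6] ((F ∨ T) ∧ ¬F) ∨ ¬(T ∧ F)
  [7] (T ∧ ¬F) ∨ ¬(T ∧ F)
  [8] ¬F ∨ ¬(T ∧ F)
  [9] T ∨ ¬(T ∧ F)
  [10] T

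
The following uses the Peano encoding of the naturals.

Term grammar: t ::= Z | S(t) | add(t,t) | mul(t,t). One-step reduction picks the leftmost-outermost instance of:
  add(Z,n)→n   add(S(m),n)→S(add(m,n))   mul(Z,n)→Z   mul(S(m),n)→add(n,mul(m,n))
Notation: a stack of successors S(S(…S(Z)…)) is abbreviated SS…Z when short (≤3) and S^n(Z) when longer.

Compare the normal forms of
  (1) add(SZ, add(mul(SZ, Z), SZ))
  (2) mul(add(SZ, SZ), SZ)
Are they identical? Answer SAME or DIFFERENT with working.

Term A:
  start: add(SZ, add(mul(SZ, Z), SZ))
  →1  S(add(Z, add(mul(SZ, Z), SZ)))
  →2  S(add(mul(SZ, Z), SZ))
  →3  S(add(add(Z, mul(Z, Z)), SZ))
  →4  S(add(mul(Z, Z), SZ))
  →5  S(add(Z, SZ))
  →6  SSZ

Term B:
  start: mul(add(SZ, SZ), SZ)
  →1  mul(S(add(Z, SZ)), SZ)
  →2  add(SZ, mul(add(Z, SZ), SZ))
  →3  S(add(Z, mul(add(Z, SZ), SZ)))
  →4  S(mul(add(Z, SZ), SZ))
  →5  S(mul(SZ, SZ))
  →6  S(add(SZ, mul(Z, SZ)))
  →7  S(S(add(Z, mul(Z, SZ))))
  →8  S(S(mul(Z, SZ)))
  →9  SSZ

Answer: SAME — A ⇓ SSZ, B ⇓ SSZ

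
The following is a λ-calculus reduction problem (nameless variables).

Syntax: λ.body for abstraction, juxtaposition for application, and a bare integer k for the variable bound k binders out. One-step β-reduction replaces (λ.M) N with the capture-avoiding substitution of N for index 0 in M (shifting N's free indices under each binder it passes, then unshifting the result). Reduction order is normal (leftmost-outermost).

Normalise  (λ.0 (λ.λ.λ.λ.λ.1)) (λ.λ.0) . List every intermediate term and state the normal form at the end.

Answer: normal form = λ.0  (in 2 steps)

Reduction:
  start: (λ.0 (λ.λ.λ.λ.λ.1)) (λ.λ.0)
  →1  (λ.λ.0) (λ.λ.λ.λ.λ.1)
  →2  λ.0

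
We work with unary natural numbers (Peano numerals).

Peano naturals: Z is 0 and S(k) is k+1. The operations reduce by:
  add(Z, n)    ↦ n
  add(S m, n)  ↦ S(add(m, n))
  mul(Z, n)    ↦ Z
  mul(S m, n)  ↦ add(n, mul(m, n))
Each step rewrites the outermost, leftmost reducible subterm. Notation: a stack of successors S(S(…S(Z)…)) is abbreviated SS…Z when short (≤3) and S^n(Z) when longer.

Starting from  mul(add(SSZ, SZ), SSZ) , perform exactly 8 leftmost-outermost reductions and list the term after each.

  start: mul(add(SSZ, SZ), SSZ)
  →1  mul(S(add(SZ, SZ)), SSZ)
  →2  add(SSZ, mul(add(SZ, SZ), SSZ))
  →3  S(add(SZ, mul(add(SZ, SZ), SSZ)))
  →4  S(S(add(Z, mul(add(SZ, SZ), SSZ))))
  →5  S(S(mul(add(SZ, SZ), SSZ)))
  →6  S(S(mul(S(add(Z, SZ)), SSZ)))
  →7  S(S(add(SSZ, mul(add(Z, SZ), SSZ))))
  →8  S(S(S(add(SZ, mul(add(Z, SZ), SSZ)))))

Answer: after 8 steps: S(S(S(add(SZ, mul(add(Z, SZ), SSZ)))))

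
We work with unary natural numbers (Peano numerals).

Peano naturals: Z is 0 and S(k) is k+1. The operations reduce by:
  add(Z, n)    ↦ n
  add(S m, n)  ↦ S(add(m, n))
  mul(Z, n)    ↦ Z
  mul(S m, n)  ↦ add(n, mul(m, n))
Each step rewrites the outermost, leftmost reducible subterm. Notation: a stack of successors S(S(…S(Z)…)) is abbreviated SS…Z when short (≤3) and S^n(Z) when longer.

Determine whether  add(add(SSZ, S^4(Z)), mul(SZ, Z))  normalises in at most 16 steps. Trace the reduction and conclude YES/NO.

  start: add(add(SSZ, S^4(Z)), mul(SZ, Z))
  →1  add(S(add(SZ, S^4(Z))), mul(SZ, Z))
  →2  S(add(add(SZ, S^4(Z)), mul(SZ, Z)))
  →3  S(add(S(add(Z, S^4(Z))), mul(SZ, Z)))
  →4  S(S(add(add(Z, S^4(Z)), mul(SZ, Z))))
  →5  S(S(add(S^4(Z), mul(SZ, Z))))
  →6  S(S(S(add(SSSZ, mul(SZ, Z)))))
  →7  S(S(S(S(add(SSZ, mul(SZ, Z))))))
  →8  S(S(S(S(S(add(SZ, mul(SZ, Z)))))))
  →9  S(S(S(S(S(S(add(Z, mul(SZ, Z))))))))
  →10  S(S(S(S(S(S(mul(SZ, Z)))))))
  →11  S(S(S(S(S(S(add(Z, mul(Z, Z))))))))
  →12  S(S(S(S(S(S(mul(Z, Z)))))))
  →13  S^6(Z)

Answer: YES — reaches normal form S^6(Z) in 13 ≤ 16 steps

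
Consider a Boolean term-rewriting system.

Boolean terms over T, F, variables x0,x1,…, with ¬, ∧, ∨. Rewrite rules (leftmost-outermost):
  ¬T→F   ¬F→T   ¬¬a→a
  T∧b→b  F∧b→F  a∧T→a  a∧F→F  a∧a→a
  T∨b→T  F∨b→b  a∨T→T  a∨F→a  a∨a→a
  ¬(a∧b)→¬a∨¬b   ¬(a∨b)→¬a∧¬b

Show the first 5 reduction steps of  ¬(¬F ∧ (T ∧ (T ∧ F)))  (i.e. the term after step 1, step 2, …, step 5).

Answer: after 5 steps: F ∨ ¬(T ∧ F)

Derivation:
  start: ¬(¬F ∧ (T ∧ (T ∧ F)))
  →1  ¬¬F ∨ ¬(T ∧ (T ∧ F))
  →2  F ∨ ¬(T ∧ (T ∧ F))
  →3  ¬(T ∧ (T ∧ F))
  →4  ¬T ∨ ¬(T ∧ F)
  →5  F ∨ ¬(T ∧ F)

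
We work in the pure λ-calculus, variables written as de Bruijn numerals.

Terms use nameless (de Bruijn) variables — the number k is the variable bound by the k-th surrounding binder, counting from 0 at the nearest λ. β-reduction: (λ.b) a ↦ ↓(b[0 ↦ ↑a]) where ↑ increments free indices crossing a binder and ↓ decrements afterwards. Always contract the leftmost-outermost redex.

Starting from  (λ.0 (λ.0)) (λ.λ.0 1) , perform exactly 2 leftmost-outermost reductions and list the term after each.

Answer: after 2 steps: λ.0 (λ.0)

Derivation:
  start: (λ.0 (λ.0)) (λ.λ.0 1)
  step 1: (λ.λ.0 1) (λ.0)
  step 2: λ.0 (λ.0)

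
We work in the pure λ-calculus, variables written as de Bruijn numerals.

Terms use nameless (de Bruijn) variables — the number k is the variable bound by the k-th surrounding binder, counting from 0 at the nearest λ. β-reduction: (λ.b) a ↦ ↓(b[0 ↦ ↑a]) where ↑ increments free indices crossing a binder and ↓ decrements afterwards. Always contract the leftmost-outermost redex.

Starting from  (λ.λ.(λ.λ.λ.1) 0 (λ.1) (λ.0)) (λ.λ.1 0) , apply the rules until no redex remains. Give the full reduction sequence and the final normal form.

  start: (λ.λ.(λ.λ.λ.1) 0 (λ.1) (λ.0)) (λ.λ.1 0)
  →1  λ.(λ.λ.λ.1) 0 (λ.1) (λ.0)
  →2  λ.(λ.λ.1) (λ.1) (λ.0)
  →3  λ.(λ.λ.2) (λ.0)
  →4  λ.λ.1

Answer: normal form = λ.λ.1  (in 4 steps)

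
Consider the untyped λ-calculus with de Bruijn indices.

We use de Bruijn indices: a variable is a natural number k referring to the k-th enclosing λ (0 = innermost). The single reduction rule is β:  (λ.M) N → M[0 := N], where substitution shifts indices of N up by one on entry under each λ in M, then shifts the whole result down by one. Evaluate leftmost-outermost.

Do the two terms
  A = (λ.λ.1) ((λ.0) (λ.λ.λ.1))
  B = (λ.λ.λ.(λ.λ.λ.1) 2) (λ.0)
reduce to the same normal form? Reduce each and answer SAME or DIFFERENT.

Term A:
  start: (λ.λ.1) ((λ.0) (λ.λ.λ.1))
  [1] λ.(λ.0) (λ.λ.λ.1)
  [2] λ.λ.λ.λ.1

Term B:
  start: (λ.λ.λ.(λ.λ.λ.1) 2) (λ.0)
  [1] λ.λ.(λ.λ.λ.1) (λ.0)
  [2] λ.λ.λ.λ.1

Answer: SAME — A ⇓ λ.λ.λ.λ.1, B ⇓ λ.λ.λ.λ.1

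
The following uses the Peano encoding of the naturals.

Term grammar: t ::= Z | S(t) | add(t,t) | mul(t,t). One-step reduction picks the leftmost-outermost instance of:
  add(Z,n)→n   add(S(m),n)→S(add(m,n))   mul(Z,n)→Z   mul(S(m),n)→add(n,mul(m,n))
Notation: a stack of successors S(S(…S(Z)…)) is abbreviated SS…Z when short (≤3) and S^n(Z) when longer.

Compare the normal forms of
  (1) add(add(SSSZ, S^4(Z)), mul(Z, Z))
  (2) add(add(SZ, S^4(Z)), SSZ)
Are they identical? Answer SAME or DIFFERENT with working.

Term A:
  start: add(add(SSSZ, S^4(Z)), mul(Z, Z))
  [1] add(S(add(SSZ, S^4(Z))), mul(Z, Z))
  [2] S(add(add(SSZ, S^4(Z)), mul(Z, Z)))
  [3] S(add(S(add(SZ, S^4(Z))), mul(Z, Z)))
  [4] S(S(add(add(SZ, S^4(Z)), mul(Z, Z))))
  [5] S(S(add(S(add(Z, S^4(Z))), mul(Z, Z))))
  [6] S(S(S(add(add(Z, S^4(Z)), mul(Z, Z)))))
  [7] S(S(S(add(S^4(Z), mul(Z, Z)))))
  [8] S(S(S(S(add(SSSZ, mul(Z, Z))))))
  [9] S(S(S(S(S(add(SSZ, mul(Z, Z)))))))
  [10] S(S(S(S(S(S(add(SZ, mul(Z, Z))))))))
  [11] S(S(S(S(S(S(S(add(Z, mul(Z, Z)))))))))
  [12] S(S(S(S(S(S(S(mul(Z, Z))))))))
  [13] S^7(Z)

Term B:
  start: add(add(SZ, S^4(Z)), SSZ)
  [1] add(S(add(Z, S^4(Z))), SSZ)
  [2] S(add(add(Z, S^4(Z)), SSZ))
  [3] S(add(S^4(Z), SSZ))
  [4] S(S(add(SSSZ, SSZ)))
  [5] S(S(S(add(SSZ, SSZ))))
  [6] S(S(S(S(add(SZ, SSZ)))))
  [7] S(S(S(S(S(add(Z, SSZ))))))
  [8] S^7(Z)

Answer: SAME — A ⇓ S^7(Z), B ⇓ S^7(Z)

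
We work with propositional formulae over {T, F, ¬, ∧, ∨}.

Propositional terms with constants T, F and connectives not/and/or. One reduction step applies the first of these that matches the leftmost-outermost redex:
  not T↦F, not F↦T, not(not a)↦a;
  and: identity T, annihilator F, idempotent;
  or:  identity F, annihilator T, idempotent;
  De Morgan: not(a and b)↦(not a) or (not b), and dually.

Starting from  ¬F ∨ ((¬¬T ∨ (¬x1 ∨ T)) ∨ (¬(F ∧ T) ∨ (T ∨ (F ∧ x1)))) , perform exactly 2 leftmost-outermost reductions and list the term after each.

Answer: after 2 steps: T

Working:
  start: ¬F ∨ ((¬¬T ∨ (¬x1 ∨ T)) ∨ (¬(F ∧ T) ∨ (T ∨ (F ∧ x1))))
  →1  T ∨ ((¬¬T ∨ (¬x1 ∨ T)) ∨ (¬(F ∧ T) ∨ (T ∨ (F ∧ x1))))
  →2  T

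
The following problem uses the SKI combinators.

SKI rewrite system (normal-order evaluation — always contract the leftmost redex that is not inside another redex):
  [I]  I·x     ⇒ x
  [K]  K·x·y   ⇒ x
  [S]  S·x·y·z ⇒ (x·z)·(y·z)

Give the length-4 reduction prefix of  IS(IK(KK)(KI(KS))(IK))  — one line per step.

  start: IS(IK(KK)(KI(KS))(IK))
  step 1: S(IK(KK)(KI(KS))(IK))
  step 2: S(K(KK)(KI(KS))(IK))
  step 3: S(KK(IK))
  step 4: SK

Answer: after 4 steps: SK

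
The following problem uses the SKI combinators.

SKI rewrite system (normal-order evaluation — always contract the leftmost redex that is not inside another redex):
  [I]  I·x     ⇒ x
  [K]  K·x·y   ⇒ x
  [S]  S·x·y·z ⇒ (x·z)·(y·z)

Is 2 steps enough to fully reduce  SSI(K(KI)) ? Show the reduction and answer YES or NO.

Answer: YES — reaches normal form S(K(KI))(K(KI)) in 2 ≤ 2 steps

Reduction:
  start: SSI(K(KI))
  step 1: S(K(KI))(I(K(KI)))
  step 2: S(K(KI))(K(KI))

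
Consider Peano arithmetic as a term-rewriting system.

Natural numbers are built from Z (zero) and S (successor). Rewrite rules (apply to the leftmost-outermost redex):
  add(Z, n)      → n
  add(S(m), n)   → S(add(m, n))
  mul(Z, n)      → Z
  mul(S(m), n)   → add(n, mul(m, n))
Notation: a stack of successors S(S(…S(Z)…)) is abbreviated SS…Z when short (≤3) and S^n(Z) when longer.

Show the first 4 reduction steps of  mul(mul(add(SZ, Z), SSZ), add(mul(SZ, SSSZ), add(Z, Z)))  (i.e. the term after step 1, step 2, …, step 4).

  start: mul(mul(add(SZ, Z), SSZ), add(mul(SZ, SSSZ), add(Z, Z)))
  step 1: mul(mul(S(add(Z, Z)), SSZ), add(mul(SZ, SSSZ), add(Z, Z)))
  step 2: mul(add(SSZ, mul(add(Z, Z), SSZ)), add(mul(SZ, SSSZ), add(Z, Z)))
  step 3: mul(S(add(SZ, mul(add(Z, Z), SSZ))), add(mul(SZ, SSSZ), add(Z, Z)))
  step 4: add(add(mul(SZ, SSSZ), add(Z, Z)), mul(add(SZ, mul(add(Z, Z), SSZ)), add(mul(SZ, SSSZ), add(Z, Z))))

Answer: after 4 steps: add(add(mul(SZ, SSSZ), add(Z, Z)), mul(add(SZ, mul(add(Z, Z), SSZ)), add(mul(SZ, SSSZ), add(Z, Z))))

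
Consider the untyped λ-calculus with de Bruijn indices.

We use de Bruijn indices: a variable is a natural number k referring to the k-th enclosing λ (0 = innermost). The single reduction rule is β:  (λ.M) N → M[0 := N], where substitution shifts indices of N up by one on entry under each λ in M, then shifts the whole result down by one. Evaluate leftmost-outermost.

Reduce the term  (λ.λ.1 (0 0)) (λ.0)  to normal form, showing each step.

Answer: normal form = λ.0 0  (in 2 steps)

Working:
  start: (λ.λ.1 (0 0)) (λ.0)
  [1] λ.(λ.0) (0 0)
  [2] λ.0 0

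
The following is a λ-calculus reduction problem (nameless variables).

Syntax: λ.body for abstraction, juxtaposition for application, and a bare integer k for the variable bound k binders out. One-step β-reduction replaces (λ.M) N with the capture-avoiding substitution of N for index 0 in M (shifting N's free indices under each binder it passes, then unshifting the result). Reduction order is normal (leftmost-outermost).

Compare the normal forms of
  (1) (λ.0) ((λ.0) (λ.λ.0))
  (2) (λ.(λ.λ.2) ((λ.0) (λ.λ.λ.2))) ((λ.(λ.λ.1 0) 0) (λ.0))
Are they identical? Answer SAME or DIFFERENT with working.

Answer: SAME — A ⇓ λ.λ.0, B ⇓ λ.λ.0

Reduction:
Term A:
  start: (λ.0) ((λ.0) (λ.λ.0))
  step 1: (λ.0) (λ.λ.0)
  step 2: λ.λ.0

Term B:
  start: (λ.(λ.λ.2) ((λ.0) (λ.λ.λ.2))) ((λ.(λ.λ.1 0) 0) (λ.0))
  step 1: (λ.λ.(λ.(λ.λ.1 0) 0) (λ.0)) ((λ.0) (λ.λ.λ.2))
  step 2: λ.(λ.(λ.λ.1 0) 0) (λ.0)
  step 3: λ.(λ.λ.1 0) (λ.0)
  step 4: λ.λ.(λ.0) 0
  step 5: λ.λ.0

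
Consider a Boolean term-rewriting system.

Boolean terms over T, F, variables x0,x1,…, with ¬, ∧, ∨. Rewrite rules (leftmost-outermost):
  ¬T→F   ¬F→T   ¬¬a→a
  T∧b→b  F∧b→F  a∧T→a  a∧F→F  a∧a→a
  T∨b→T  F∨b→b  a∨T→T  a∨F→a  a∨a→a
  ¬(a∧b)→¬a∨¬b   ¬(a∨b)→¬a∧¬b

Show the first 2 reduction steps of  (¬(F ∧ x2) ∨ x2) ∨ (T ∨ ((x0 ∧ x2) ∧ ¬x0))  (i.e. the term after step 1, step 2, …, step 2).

Answer: after 2 steps: ((T ∨ ¬x2) ∨ x2) ∨ (T ∨ ((x0 ∧ x2) ∧ ¬x0))

Reduction:
  start: (¬(F ∧ x2) ∨ x2) ∨ (T ∨ ((x0 ∧ x2) ∧ ¬x0))
  →1  ((¬F ∨ ¬x2) ∨ x2) ∨ (T ∨ ((x0 ∧ x2) ∧ ¬x0))
  →2  ((T ∨ ¬x2) ∨ x2) ∨ (T ∨ ((x0 ∧ x2) ∧ ¬x0))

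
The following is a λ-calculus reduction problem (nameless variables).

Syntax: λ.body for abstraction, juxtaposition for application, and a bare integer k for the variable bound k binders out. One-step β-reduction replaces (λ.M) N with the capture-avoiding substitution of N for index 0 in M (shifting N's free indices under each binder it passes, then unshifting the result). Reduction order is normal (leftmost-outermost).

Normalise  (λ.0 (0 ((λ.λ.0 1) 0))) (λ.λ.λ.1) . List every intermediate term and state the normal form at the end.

  start: (λ.0 (0 ((λ.λ.0 1) 0))) (λ.λ.λ.1)
  →1  (λ.λ.λ.1) ((λ.λ.λ.1) ((λ.λ.0 1) (λ.λ.λ.1)))
  →2  λ.λ.1

Answer: normal form = λ.λ.1  (in 2 steps)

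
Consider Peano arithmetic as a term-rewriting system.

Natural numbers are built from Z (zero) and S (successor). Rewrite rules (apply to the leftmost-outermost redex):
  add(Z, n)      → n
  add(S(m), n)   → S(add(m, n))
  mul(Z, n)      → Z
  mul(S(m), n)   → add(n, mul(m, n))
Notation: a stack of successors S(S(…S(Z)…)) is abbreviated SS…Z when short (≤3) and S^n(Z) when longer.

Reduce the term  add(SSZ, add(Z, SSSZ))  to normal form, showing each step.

  start: add(SSZ, add(Z, SSSZ))
  step 1: S(add(SZ, add(Z, SSSZ)))
  step 2: S(S(add(Z, add(Z, SSSZ))))
  step 3: S(S(add(Z, SSSZ)))
  step 4: S^5(Z)

Answer: normal form = S^5(Z)  (in 4 steps)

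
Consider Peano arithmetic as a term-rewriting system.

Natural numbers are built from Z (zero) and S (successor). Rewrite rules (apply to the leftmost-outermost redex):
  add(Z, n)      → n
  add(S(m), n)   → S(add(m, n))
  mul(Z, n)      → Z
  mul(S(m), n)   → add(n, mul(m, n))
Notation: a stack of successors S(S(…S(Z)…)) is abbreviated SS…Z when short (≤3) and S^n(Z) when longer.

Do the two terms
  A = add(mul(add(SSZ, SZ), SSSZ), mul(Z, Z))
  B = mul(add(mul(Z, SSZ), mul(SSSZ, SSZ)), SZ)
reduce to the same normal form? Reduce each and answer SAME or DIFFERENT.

Term A:
  start: add(mul(add(SSZ, SZ), SSSZ), mul(Z, Z))
  step 1: add(mul(S(add(SZ, SZ)), SSSZ), mul(Z, Z))
  step 2: add(add(SSSZ, mul(add(SZ, SZ), SSSZ)), mul(Z, Z))
  step 3: add(S(add(SSZ, mul(add(SZ, SZ), SSSZ))), mul(Z, Z))
  step 4: S(add(add(SSZ, mul(add(SZ, SZ), SSSZ)), mul(Z, Z)))
  step 5: S(add(S(add(SZ, mul(add(SZ, SZ), SSSZ))), mul(Z, Z)))
  step 6: S(S(add(add(SZ, mul(add(SZ, SZ), SSSZ)), mul(Z, Z))))
  step 7: S(S(add(S(add(Z, mul(add(SZ, SZ), SSSZ))), mul(Z, Z))))
  step 8: S(S(S(add(add(Z, mul(add(SZ, SZ), SSSZ)), mul(Z, Z)))))
  step 9: S(S(S(add(mul(add(SZ, SZ), SSSZ), mul(Z, Z)))))
  step 10: S(S(S(add(mul(S(add(Z, SZ)), SSSZ), mul(Z, Z)))))
  step 11: S(S(S(add(add(SSSZ, mul(add(Z, SZ), SSSZ)), mul(Z, Z)))))
  step 12: S(S(S(add(S(add(SSZ, mul(add(Z, SZ), SSSZ))), mul(Z, Z)))))
  step 13: S(S(S(S(add(add(SSZ, mul(add(Z, SZ), SSSZ)), mul(Z, Z))))))
  step 14: S(S(S(S(add(S(add(SZ, mul(add(Z, SZ), SSSZ))), mul(Z, Z))))))
  step 15: S(S(S(S(S(add(add(SZ, mul(add(Z, SZ), SSSZ)), mul(Z, Z)))))))
  step 16: S(S(S(S(S(add(S(add(Z, mul(add(Z, SZ), SSSZ))), mul(Z, Z)))))))
  step 17: S(S(S(S(S(S(add(add(Z, mul(add(Z, SZ), SSSZ)), mul(Z, Z))))))))
  step 18: S(S(S(S(S(S(add(mul(add(Z, SZ), SSSZ), mul(Z, Z))))))))
  step 19: S(S(S(S(S(S(add(mul(SZ, SSSZ), mul(Z, Z))))))))
  step 20: S(S(S(S(S(S(add(add(SSSZ, mul(Z, SSSZ)), mul(Z, Z))))))))
  step 21: S(S(S(S(S(S(add(S(add(SSZ, mul(Z, SSSZ))), mul(Z, Z))))))))
  step 22: S(S(S(S(S(S(S(add(add(SSZ, mul(Z, SSSZ)), mul(Z, Z)))))))))
  step 23: S(S(S(S(S(S(S(add(S(add(SZ, mul(Z, SSSZ))), mul(Z, Z)))))))))
  step 24: S(S(S(S(S(S(S(S(add(add(SZ, mul(Z, SSSZ)), mul(Z, Z))))))))))
  step 25: S(S(S(S(S(S(S(S(add(S(add(Z, mul(Z, SSSZ))), mul(Z, Z))))))))))
  step 26: S(S(S(S(S(S(S(S(S(add(add(Z, mul(Z, SSSZ)), mul(Z, Z)))))))))))
  step 27: S(S(S(S(S(S(S(S(S(add(mul(Z, SSSZ), mul(Z, Z)))))))))))
  step 28: S(S(S(S(S(S(S(S(S(add(Z, mul(Z, Z)))))))))))
  step 29: S(S(S(S(S(S(S(S(S(mul(Z, Z))))))))))
  step 30: S^9(Z)

Term B:
  start: mul(add(mul(Z, SSZ), mul(SSSZ, SSZ)), SZ)
  step 1: mul(add(Z, mul(SSSZ, SSZ)), SZ)
  step 2: mul(mul(SSSZ, SSZ), SZ)
  step 3: mul(add(SSZ, mul(SSZ, SSZ)), SZ)
  step 4: mul(S(add(SZ, mul(SSZ, SSZ))), SZ)
  step 5: add(SZ, mul(add(SZ, mul(SSZ, SSZ)), SZ))
  step 6: S(add(Z, mul(add(SZ, mul(SSZ, SSZ)), SZ)))
  step 7: S(mul(add(SZ, mul(SSZ, SSZ)), SZ))
  step 8: S(mul(S(add(Z, mul(SSZ, SSZ))), SZ))
  step 9: S(add(SZ, mul(add(Z, mul(SSZ, SSZ)), SZ)))
  step 10: S(S(add(Z, mul(add(Z, mul(SSZ, SSZ)), SZ))))
  step 11: S(S(mul(add(Z, mul(SSZ, SSZ)), SZ)))
  step 12: S(S(mul(mul(SSZ, SSZ), SZ)))
  step 13: S(S(mul(add(SSZ, mul(SZ, SSZ)), SZ)))
  step 14: S(S(mul(S(add(SZ, mul(SZ, SSZ))), SZ)))
  step 15: S(S(add(SZ, mul(add(SZ, mul(SZ, SSZ)), SZ))))
  step 16: S(S(S(add(Z, mul(add(SZ, mul(SZ, SSZ)), SZ)))))
  step 17: S(S(S(mul(add(SZ, mul(SZ, SSZ)), SZ))))
  step 18: S(S(S(mul(S(add(Z, mul(SZ, SSZ))), SZ))))
  step 19: S(S(S(add(SZ, mul(add(Z, mul(SZ, SSZ)), SZ)))))
  step 20: S(S(S(S(add(Z, mul(add(Z, mul(SZ, SSZ)), SZ))))))
  step 21: S(S(S(S(mul(add(Z, mul(SZ, SSZ)), SZ)))))
  step 22: S(S(S(S(mul(mul(SZ, SSZ), SZ)))))
  step 23: S(S(S(S(mul(add(SSZ, mul(Z, SSZ)), SZ)))))
  step 24: S(S(S(S(mul(S(add(SZ, mul(Z, SSZ))), SZ)))))
  step 25: S(S(S(S(add(SZ, mul(add(SZ, mul(Z, SSZ)), SZ))))))
  step 26: S(S(S(S(S(add(Z, mul(add(SZ, mul(Z, SSZ)), SZ)))))))
  step 27: S(S(S(S(S(mul(add(SZ, mul(Z, SSZ)), SZ))))))
  step 28: S(S(S(S(S(mul(S(add(Z, mul(Z, SSZ))), SZ))))))
  step 29: S(S(S(S(S(add(SZ, mul(add(Z, mul(Z, SSZ)), SZ)))))))
  step 30: S(S(S(S(S(S(add(Z, mul(add(Z, mul(Z, SSZ)), SZ))))))))
  step 31: S(S(S(S(S(S(mul(add(Z, mul(Z, SSZ)), SZ)))))))
  step 32: S(S(S(S(S(S(mul(mul(Z, SSZ), SZ)))))))
  step 33: S(S(S(S(S(S(mul(Z, SZ)))))))
  step 34: S^6(Z)

Answer: DIFFERENT — A ⇓ S^9(Z), B ⇓ S^6(Z)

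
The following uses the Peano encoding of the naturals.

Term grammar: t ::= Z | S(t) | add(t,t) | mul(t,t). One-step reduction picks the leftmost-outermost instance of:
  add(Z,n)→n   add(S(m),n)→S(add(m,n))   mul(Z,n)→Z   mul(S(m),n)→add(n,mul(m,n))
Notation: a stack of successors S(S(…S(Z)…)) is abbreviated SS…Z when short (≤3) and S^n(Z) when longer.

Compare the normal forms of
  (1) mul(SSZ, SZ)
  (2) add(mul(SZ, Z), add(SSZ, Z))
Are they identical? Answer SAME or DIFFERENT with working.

Term A:
  start: mul(SSZ, SZ)
  [1] add(SZ, mul(SZ, SZ))
  [2] S(add(Z, mul(SZ, SZ)))
  [3] S(mul(SZ, SZ))
  [4] S(add(SZ, mul(Z, SZ)))
  [5] S(S(add(Z, mul(Z, SZ))))
  [6] S(S(mul(Z, SZ)))
  [7] SSZ

Term B:
  start: add(mul(SZ, Z), add(SSZ, Z))
  [1] add(add(Z, mul(Z, Z)), add(SSZ, Z))
  [2] add(mul(Z, Z), add(SSZ, Z))
  [3] add(Z, add(SSZ, Z))
  [4] add(SSZ, Z)
  [5] S(add(SZ, Z))
  [6] S(S(add(Z, Z)))
  [7] SSZ

Answer: SAME — A ⇓ SSZ, B ⇓ SSZ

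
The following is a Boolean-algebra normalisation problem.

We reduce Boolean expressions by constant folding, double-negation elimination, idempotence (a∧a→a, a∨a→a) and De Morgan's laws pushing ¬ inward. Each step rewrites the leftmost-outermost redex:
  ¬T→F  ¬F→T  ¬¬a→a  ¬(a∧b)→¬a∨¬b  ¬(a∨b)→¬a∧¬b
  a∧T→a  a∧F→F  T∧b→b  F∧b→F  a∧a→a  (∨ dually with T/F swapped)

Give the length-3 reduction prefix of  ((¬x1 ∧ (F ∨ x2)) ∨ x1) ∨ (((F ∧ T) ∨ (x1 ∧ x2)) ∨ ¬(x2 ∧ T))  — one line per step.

Answer: after 3 steps: ((¬x1 ∧ x2) ∨ x1) ∨ ((x1 ∧ x2) ∨ ¬(x2 ∧ T))

Working:
  start: ((¬x1 ∧ (F ∨ x2)) ∨ x1) ∨ (((F ∧ T) ∨ (x1 ∧ x2)) ∨ ¬(x2 ∧ T))
  →1  ((¬x1 ∧ x2) ∨ x1) ∨ (((F ∧ T) ∨ (x1 ∧ x2)) ∨ ¬(x2 ∧ T))
  →2  ((¬x1 ∧ x2) ∨ x1) ∨ ((F ∨ (x1 ∧ x2)) ∨ ¬(x2 ∧ T))
  →3  ((¬x1 ∧ x2) ∨ x1) ∨ ((x1 ∧ x2) ∨ ¬(x2 ∧ T))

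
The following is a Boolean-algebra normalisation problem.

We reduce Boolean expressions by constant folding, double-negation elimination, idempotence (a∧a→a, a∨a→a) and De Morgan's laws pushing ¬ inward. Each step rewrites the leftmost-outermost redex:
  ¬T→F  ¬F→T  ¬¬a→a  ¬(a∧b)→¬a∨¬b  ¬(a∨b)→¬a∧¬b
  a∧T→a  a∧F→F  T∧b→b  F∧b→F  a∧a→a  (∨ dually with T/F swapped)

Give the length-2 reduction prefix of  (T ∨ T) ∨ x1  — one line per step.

  start: (T ∨ T) ∨ x1
  [1] T ∨ x1
  [2] T

Answer: after 2 steps: T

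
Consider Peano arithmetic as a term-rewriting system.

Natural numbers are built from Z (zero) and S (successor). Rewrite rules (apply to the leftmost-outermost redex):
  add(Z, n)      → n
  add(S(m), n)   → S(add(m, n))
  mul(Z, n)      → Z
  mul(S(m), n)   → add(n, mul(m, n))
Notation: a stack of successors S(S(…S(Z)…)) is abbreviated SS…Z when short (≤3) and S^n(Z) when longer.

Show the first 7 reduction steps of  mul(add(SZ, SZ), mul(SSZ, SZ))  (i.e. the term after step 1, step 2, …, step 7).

  start: mul(add(SZ, SZ), mul(SSZ, SZ))
  step 1: mul(S(add(Z, SZ)), mul(SSZ, SZ))
  step 2: add(mul(SSZ, SZ), mul(add(Z, SZ), mul(SSZ, SZ)))
  step 3: add(add(SZ, mul(SZ, SZ)), mul(add(Z, SZ), mul(SSZ, SZ)))
  step 4: add(S(add(Z, mul(SZ, SZ))), mul(add(Z, SZ), mul(SSZ, SZ)))
  step 5: S(add(add(Z, mul(SZ, SZ)), mul(add(Z, SZ), mul(SSZ, SZ))))
  step 6: S(add(mul(SZ, SZ), mul(add(Z, SZ), mul(SSZ, SZ))))
  step 7: S(add(add(SZ, mul(Z, SZ)), mul(add(Z, SZ), mul(SSZ, SZ))))

Answer: after 7 steps: S(add(add(SZ, mul(Z, SZ)), mul(add(Z, SZ), mul(SSZ, SZ))))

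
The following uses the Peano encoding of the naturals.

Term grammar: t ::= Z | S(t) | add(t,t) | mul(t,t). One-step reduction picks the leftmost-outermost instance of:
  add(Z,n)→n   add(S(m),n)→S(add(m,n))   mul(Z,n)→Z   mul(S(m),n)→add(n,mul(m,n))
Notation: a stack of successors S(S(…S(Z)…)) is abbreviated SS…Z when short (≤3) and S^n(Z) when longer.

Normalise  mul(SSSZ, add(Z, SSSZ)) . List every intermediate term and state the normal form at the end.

  start: mul(SSSZ, add(Z, SSSZ))
  →1  add(add(Z, SSSZ), mul(SSZ, add(Z, SSSZ)))
  →2  add(SSSZ, mul(SSZ, add(Z, SSSZ)))
  →3  S(add(SSZ, mul(SSZ, add(Z, SSSZ))))
  →4  S(S(add(SZ, mul(SSZ, add(Z, SSSZ)))))
  →5  S(S(S(add(Z, mul(SSZ, add(Z, SSSZ))))))
  →6  S(S(S(mul(SSZ, add(Z, SSSZ)))))
  →7  S(S(S(add(add(Z, SSSZ), mul(SZ, add(Z, SSSZ))))))
  →8  S(S(S(add(SSSZ, mul(SZ, add(Z, SSSZ))))))
  →9  S(S(S(S(add(SSZ, mul(SZ, add(Z, SSSZ)))))))
  →10  S(S(S(S(S(add(SZ, mul(SZ, add(Z, SSSZ))))))))
  →11  S(S(S(S(S(S(add(Z, mul(SZ, add(Z, SSSZ)))))))))
  →12  S(S(S(S(S(S(mul(SZ, add(Z, SSSZ))))))))
  →13  S(S(S(S(S(S(add(add(Z, SSSZ), mul(Z, add(Z, SSSZ)))))))))
  →14  S(S(S(S(S(S(add(SSSZ, mul(Z, add(Z, SSSZ)))))))))
  →15  S(S(S(S(S(S(S(add(SSZ, mul(Z, add(Z, SSSZ))))))))))
  →16  S(S(S(S(S(S(S(S(add(SZ, mul(Z, add(Z, SSSZ)))))))))))
  →17  S(S(S(S(S(S(S(S(S(add(Z, mul(Z, add(Z, SSSZ))))))))))))
  →18  S(S(S(S(S(S(S(S(S(mul(Z, add(Z, SSSZ)))))))))))
  →19  S^9(Z)

Answer: normal form = S^9(Z)  (in 19 steps)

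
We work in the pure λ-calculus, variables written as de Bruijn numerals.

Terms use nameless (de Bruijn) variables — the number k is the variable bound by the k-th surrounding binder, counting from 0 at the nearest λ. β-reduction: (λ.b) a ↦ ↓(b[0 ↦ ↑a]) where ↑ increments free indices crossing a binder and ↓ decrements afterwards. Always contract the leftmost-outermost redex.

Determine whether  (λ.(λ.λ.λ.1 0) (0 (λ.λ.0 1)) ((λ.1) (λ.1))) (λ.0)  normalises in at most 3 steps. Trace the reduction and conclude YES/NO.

  start: (λ.(λ.λ.λ.1 0) (0 (λ.λ.0 1)) ((λ.1) (λ.1))) (λ.0)
  →1  (λ.λ.λ.1 0) ((λ.0) (λ.λ.0 1)) ((λ.λ.0) (λ.λ.0))
  →2  (λ.λ.1 0) ((λ.λ.0) (λ.λ.0))
  →3  λ.(λ.λ.0) (λ.λ.0) 0

Answer: NO — after 3 steps the term is λ.(λ.λ.0) (λ.λ.0) 0, not yet normal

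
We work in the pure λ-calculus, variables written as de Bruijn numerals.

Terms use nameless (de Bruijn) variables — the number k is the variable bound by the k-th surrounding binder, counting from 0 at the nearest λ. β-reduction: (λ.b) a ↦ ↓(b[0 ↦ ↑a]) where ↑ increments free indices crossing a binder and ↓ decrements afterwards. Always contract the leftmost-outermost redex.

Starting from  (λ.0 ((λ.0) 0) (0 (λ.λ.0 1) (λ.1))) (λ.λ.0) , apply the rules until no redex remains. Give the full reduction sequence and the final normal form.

Answer: normal form = λ.λ.λ.0  (in 5 steps)

Working:
  start: (λ.0 ((λ.0) 0) (0 (λ.λ.0 1) (λ.1))) (λ.λ.0)
  →1  (λ.λ.0) ((λ.0) (λ.λ.0)) ((λ.λ.0) (λ.λ.0 1) (λ.λ.λ.0))
  →2  (λ.0) ((λ.λ.0) (λ.λ.0 1) (λ.λ.λ.0))
  →3  (λ.λ.0) (λ.λ.0 1) (λ.λ.λ.0)
  →4  (λ.0) (λ.λ.λ.0)
  →5  λ.λ.λ.0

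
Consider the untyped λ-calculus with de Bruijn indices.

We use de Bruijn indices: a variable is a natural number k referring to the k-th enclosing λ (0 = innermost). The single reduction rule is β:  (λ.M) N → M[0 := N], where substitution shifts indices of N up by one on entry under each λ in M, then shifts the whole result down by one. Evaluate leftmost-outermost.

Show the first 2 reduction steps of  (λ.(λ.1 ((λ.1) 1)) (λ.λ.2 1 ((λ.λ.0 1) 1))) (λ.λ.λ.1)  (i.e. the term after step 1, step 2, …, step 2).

Answer: after 2 steps: (λ.λ.λ.1) ((λ.λ.λ.(λ.λ.λ.1) 1 ((λ.λ.0 1) 1)) (λ.λ.λ.1))

Working:
  start: (λ.(λ.1 ((λ.1) 1)) (λ.λ.2 1 ((λ.λ.0 1) 1))) (λ.λ.λ.1)
  [1] (λ.(λ.λ.λ.1) ((λ.1) (λ.λ.λ.1))) (λ.λ.(λ.λ.λ.1) 1 ((λ.λ.0 1) 1))
  [2] (λ.λ.λ.1) ((λ.λ.λ.(λ.λ.λ.1) 1 ((λ.λ.0 1) 1)) (λ.λ.λ.1))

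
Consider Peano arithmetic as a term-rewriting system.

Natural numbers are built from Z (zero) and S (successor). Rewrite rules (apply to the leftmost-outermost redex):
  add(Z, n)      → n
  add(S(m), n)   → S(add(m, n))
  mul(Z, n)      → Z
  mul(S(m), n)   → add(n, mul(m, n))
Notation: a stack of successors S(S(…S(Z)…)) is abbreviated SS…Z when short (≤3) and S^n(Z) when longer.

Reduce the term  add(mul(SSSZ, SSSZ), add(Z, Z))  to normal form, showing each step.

Answer: normal form = S^9(Z)  (in 27 steps)

Working:
  start: add(mul(SSSZ, SSSZ), add(Z, Z))
  step 1: add(add(SSSZ, mul(SSZ, SSSZ)), add(Z, Z))
  step 2: add(S(add(SSZ, mul(SSZ, SSSZ))), add(Z, Z))
  step 3: S(add(add(SSZ, mul(SSZ, SSSZ)), add(Z, Z)))
  step 4: S(add(S(add(SZ, mul(SSZ, SSSZ))), add(Z, Z)))
  step 5: S(S(add(add(SZ, mul(SSZ, SSSZ)), add(Z, Z))))
  step 6: S(S(add(S(add(Z, mul(SSZ, SSSZ))), add(Z, Z))))
  step 7: S(S(S(add(add(Z, mul(SSZ, SSSZ)), add(Z, Z)))))
  step 8: S(S(S(add(mul(SSZ, SSSZ), add(Z, Z)))))
  step 9: S(S(S(add(add(SSSZ, mul(SZ, SSSZ)), add(Z, Z)))))
  step 10: S(S(S(add(S(add(SSZ, mul(SZ, SSSZ))), add(Z, Z)))))
  step 11: S(S(S(S(add(add(SSZ, mul(SZ, SSSZ)), add(Z, Z))))))
  step 12: S(S(S(S(add(S(add(SZ, mul(SZ, SSSZ))), add(Z, Z))))))
  step 13: S(S(S(S(S(add(add(SZ, mul(SZ, SSSZ)), add(Z, Z)))))))
  step 14: S(S(S(S(S(add(S(add(Z, mul(SZ, SSSZ))), add(Z, Z)))))))
  step 15: S(S(S(S(S(S(add(add(Z, mul(SZ, SSSZ)), add(Z, Z))))))))
  step 16: S(S(S(S(S(S(add(mul(SZ, SSSZ), add(Z, Z))))))))
  step 17: S(S(S(S(S(S(add(add(SSSZ, mul(Z, SSSZ)), add(Z, Z))))))))
  step 18: S(S(S(S(S(S(add(S(add(SSZ, mul(Z, SSSZ))), add(Z, Z))))))))
  step 19: S(S(S(S(S(S(S(add(add(SSZ, mul(Z, SSSZ)), add(Z, Z)))))))))
  step 20: S(S(S(S(S(S(S(add(S(add(SZ, mul(Z, SSSZ))), add(Z, Z)))))))))
  step 21: S(S(S(S(S(S(S(S(add(add(SZ, mul(Z, SSSZ)), add(Z, Z))))))))))
  step 22: S(S(S(S(S(S(S(S(add(S(add(Z, mul(Z, SSSZ))), add(Z, Z))))))))))
  step 23: S(S(S(S(S(S(S(S(S(add(add(Z, mul(Z, SSSZ)), add(Z, Z)))))))))))
  step 24: S(S(S(S(S(S(S(S(S(add(mul(Z, SSSZ), add(Z, Z)))))))))))
  step 25: S(S(S(S(S(S(S(S(S(add(Z, add(Z, Z)))))))))))
  step 26: S(S(S(S(S(S(S(S(S(add(Z, Z))))))))))
  step 27: S^9(Z)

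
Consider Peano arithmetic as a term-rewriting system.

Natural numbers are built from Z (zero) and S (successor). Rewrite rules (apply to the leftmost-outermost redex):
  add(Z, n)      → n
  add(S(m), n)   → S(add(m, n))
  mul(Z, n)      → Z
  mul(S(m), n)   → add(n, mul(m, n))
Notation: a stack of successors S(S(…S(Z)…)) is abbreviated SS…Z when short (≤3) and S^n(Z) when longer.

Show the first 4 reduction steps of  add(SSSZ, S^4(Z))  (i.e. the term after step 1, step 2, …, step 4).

  start: add(SSSZ, S^4(Z))
  →1  S(add(SSZ, S^4(Z)))
  →2  S(S(add(SZ, S^4(Z))))
  →3  S(S(S(add(Z, S^4(Z)))))
  →4  S^7(Z)

Answer: after 4 steps: S^7(Z)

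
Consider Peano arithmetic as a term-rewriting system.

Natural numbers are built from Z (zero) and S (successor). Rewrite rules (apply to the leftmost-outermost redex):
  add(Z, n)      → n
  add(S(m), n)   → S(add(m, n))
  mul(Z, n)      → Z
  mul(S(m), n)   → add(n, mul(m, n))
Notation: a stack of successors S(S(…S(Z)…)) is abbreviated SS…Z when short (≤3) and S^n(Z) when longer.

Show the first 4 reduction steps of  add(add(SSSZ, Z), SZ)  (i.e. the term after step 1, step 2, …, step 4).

Answer: after 4 steps: S(S(add(add(SZ, Z), SZ)))

Reduction:
  start: add(add(SSSZ, Z), SZ)
  →1  add(S(add(SSZ, Z)), SZ)
  →2  S(add(add(SSZ, Z), SZ))
  →3  S(add(S(add(SZ, Z)), SZ))
  →4  S(S(add(add(SZ, Z), SZ)))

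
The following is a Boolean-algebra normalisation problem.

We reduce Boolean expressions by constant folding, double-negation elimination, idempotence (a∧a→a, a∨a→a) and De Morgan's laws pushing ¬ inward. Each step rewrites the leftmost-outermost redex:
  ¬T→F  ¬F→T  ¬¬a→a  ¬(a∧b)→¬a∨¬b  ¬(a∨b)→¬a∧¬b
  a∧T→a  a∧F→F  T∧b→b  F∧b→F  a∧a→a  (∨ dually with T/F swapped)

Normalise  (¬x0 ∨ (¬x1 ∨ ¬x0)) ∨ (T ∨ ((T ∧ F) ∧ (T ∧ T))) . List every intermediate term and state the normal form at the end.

  start: (¬x0 ∨ (¬x1 ∨ ¬x0)) ∨ (T ∨ ((T ∧ F) ∧ (T ∧ T)))
  [1] (¬x0 ∨ (¬x1 ∨ ¬x0)) ∨ T
  [2] T

Answer: normal form = T  (in 2 steps)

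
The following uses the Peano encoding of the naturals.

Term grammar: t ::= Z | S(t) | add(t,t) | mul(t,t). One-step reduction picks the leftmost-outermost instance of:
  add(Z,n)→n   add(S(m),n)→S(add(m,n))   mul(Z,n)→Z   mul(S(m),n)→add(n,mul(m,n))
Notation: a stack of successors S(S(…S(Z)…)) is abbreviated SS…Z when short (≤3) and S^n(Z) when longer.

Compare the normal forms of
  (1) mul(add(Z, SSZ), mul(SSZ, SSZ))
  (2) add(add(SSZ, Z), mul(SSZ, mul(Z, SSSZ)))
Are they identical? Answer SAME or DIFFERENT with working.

Answer: DIFFERENT — A ⇓ S^8(Z), B ⇓ SSZ

Derivation:
Term A:
  start: mul(add(Z, SSZ), mul(SSZ, SSZ))
  step 1: mul(SSZ, mul(SSZ, SSZ))
  step 2: add(mul(SSZ, SSZ), mul(SZ, mul(SSZ, SSZ)))
  step 3: add(add(SSZ, mul(SZ, SSZ)), mul(SZ, mul(SSZ, SSZ)))
  step 4: add(S(add(SZ, mul(SZ, SSZ))), mul(SZ, mul(SSZ, SSZ)))
  step 5: S(add(add(SZ, mul(SZ, SSZ)), mul(SZ, mul(SSZ, SSZ))))
  step 6: S(add(S(add(Z, mul(SZ, SSZ))), mul(SZ, mul(SSZ, SSZ))))
  step 7: S(S(add(add(Z, mul(SZ, SSZ)), mul(SZ, mul(SSZ, SSZ)))))
  step 8: S(S(add(mul(SZ, SSZ), mul(SZ, mul(SSZ, SSZ)))))
  step 9: S(S(add(add(SSZ, mul(Z, SSZ)), mul(SZ, mul(SSZ, SSZ)))))
  step 10: S(S(add(S(add(SZ, mul(Z, SSZ))), mul(SZ, mul(SSZ, SSZ)))))
  step 11: S(S(S(add(add(SZ, mul(Z, SSZ)), mul(SZ, mul(SSZ, SSZ))))))
  step 12: S(S(S(add(S(add(Z, mul(Z, SSZ))), mul(SZ, mul(SSZ, SSZ))))))
  step 13: S(S(S(S(add(add(Z, mul(Z, SSZ)), mul(SZ, mul(SSZ, SSZ)))))))
  step 14: S(S(S(S(add(mul(Z, SSZ), mul(SZ, mul(SSZ, SSZ)))))))
  step 15: S(S(S(S(add(Z, mul(SZ, mul(SSZ, SSZ)))))))
  step 16: S(S(S(S(mul(SZ, mul(SSZ, SSZ))))))
  step 17: S(S(S(S(add(mul(SSZ, SSZ), mul(Z, mul(SSZ, SSZ)))))))
  step 18: S(S(S(S(add(add(SSZ, mul(SZ, SSZ)), mul(Z, mul(SSZ, SSZ)))))))
  step 19: S(S(S(S(add(S(add(SZ, mul(SZ, SSZ))), mul(Z, mul(SSZ, SSZ)))))))
  step 20: S(S(S(S(S(add(add(SZ, mul(SZ, SSZ)), mul(Z, mul(SSZ, SSZ))))))))
  step 21: S(S(S(S(S(add(S(add(Z, mul(SZ, SSZ))), mul(Z, mul(SSZ, SSZ))))))))
  step 22: S(S(S(S(S(S(add(add(Z, mul(SZ, SSZ)), mul(Z, mul(SSZ, SSZ)))))))))
  step 23: S(S(S(S(S(S(add(mul(SZ, SSZ), mul(Z, mul(SSZ, SSZ)))))))))
  step 24: S(S(S(S(S(S(add(add(SSZ, mul(Z, SSZ)), mul(Z, mul(SSZ, SSZ)))))))))
  step 25: S(S(S(S(S(S(add(S(add(SZ, mul(Z, SSZ))), mul(Z, mul(SSZ, SSZ)))))))))
  step 26: S(S(S(S(S(S(S(add(add(SZ, mul(Z, SSZ)), mul(Z, mul(SSZ, SSZ))))))))))
  step 27: S(S(S(S(S(S(S(add(S(add(Z, mul(Z, SSZ))), mul(Z, mul(SSZ, SSZ))))))))))
  step 28: S(S(S(S(S(S(S(S(add(add(Z, mul(Z, SSZ)), mul(Z, mul(SSZ, SSZ)))))))))))
  step 29: S(S(S(S(S(S(S(S(add(mul(Z, SSZ), mul(Z, mul(SSZ, SSZ)))))))))))
  step 30: S(S(S(S(S(S(S(S(add(Z, mul(Z, mul(SSZ, SSZ)))))))))))
  step 31: S(S(S(S(S(S(S(S(mul(Z, mul(SSZ, SSZ))))))))))
  step 32: S^8(Z)

Term B:
  start: add(add(SSZ, Z), mul(SSZ, mul(Z, SSSZ)))
  step 1: add(S(add(SZ, Z)), mul(SSZ, mul(Z, SSSZ)))
  step 2: S(add(add(SZ, Z), mul(SSZ, mul(Z, SSSZ))))
  step 3: S(add(S(add(Z, Z)), mul(SSZ, mul(Z, SSSZ))))
  step 4: S(S(add(add(Z, Z), mul(SSZ, mul(Z, SSSZ)))))
  step 5: S(S(add(Z, mul(SSZ, mul(Z, SSSZ)))))
  step 6: S(S(mul(SSZ, mul(Z, SSSZ))))
  step 7: S(S(add(mul(Z, SSSZ), mul(SZ, mul(Z, SSSZ)))))
  step 8: S(S(add(Z, mul(SZ, mul(Z, SSSZ)))))
  step 9: S(S(mul(SZ, mul(Z, SSSZ))))
  step 10: S(S(add(mul(Z, SSSZ), mul(Z, mul(Z, SSSZ)))))
  step 11: S(S(add(Z, mul(Z, mul(Z, SSSZ)))))
  step 12: S(S(mul(Z, mul(Z, SSSZ))))
  step 13: SSZ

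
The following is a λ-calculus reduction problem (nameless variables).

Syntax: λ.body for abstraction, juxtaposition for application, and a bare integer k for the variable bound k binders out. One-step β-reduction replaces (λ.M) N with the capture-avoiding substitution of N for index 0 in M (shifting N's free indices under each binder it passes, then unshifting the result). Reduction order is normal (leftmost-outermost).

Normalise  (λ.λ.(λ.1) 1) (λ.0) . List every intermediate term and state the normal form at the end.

  start: (λ.λ.(λ.1) 1) (λ.0)
  step 1: λ.(λ.1) (λ.0)
  step 2: λ.0

Answer: normal form = λ.0  (in 2 steps)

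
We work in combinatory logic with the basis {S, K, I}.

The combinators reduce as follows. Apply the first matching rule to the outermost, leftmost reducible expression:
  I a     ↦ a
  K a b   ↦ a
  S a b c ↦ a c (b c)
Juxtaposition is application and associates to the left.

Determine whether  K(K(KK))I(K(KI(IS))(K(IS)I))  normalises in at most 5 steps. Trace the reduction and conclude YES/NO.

Answer: YES — reaches normal form KK in 2 ≤ 5 steps

Reduction:
  start: K(K(KK))I(K(KI(IS))(K(IS)I))
  →1  K(KK)(K(KI(IS))(K(IS)I))
  →2  KK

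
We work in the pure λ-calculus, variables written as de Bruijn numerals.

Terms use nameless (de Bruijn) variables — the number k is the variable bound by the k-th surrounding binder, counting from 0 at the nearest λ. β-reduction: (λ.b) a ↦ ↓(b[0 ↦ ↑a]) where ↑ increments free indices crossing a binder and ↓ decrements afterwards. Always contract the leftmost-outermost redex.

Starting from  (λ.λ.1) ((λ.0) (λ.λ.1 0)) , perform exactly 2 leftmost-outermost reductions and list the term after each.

Answer: after 2 steps: λ.λ.λ.1 0

Reduction:
  start: (λ.λ.1) ((λ.0) (λ.λ.1 0))
  step 1: λ.(λ.0) (λ.λ.1 0)
  step 2: λ.λ.λ.1 0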